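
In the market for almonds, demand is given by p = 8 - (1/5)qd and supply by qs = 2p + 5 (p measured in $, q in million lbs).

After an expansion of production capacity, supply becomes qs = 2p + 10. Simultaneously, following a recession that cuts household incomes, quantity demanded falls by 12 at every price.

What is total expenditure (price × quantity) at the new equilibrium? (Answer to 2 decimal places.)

Before the shock: 40 - 5p = 2p + 5 ⇒ 35 = 7p ⇒ p = 5, q = 15.
The shock moves the curves to qd = 28 - 5p and qs = 2p + 10.
Equate the new curves: 28 - 5p = 2p + 10, giving 18 = 7p, p = 18/7 ≈ 2.5714, q = 106/7 ≈ 15.1429.
New expenditure = 2.5714 × 15.1429 = 38.94.

38.94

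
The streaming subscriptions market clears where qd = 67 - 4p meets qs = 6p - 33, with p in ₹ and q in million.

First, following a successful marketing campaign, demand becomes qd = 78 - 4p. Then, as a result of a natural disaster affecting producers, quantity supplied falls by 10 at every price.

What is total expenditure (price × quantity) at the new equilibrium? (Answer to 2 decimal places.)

358.16

Before the shock: 67 - 4p = 6p - 33 ⇒ 100 = 10p ⇒ p = 10, q = 27.
The new curves are qd = 78 - 4p (demand) and qs = 6p - 43 (supply).
New equilibrium: 78 - 4p = 6p - 43 ⇒ 121 = 10p ⇒ p = 12.1, q = 29.6.
New expenditure = 12.1 × 29.6 = 358.16.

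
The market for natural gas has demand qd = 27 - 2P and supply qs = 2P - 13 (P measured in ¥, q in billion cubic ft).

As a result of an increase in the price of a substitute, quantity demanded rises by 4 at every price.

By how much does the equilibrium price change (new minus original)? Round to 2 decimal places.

+1.00

Original equilibrium: 27 - 2P = 2P - 13 gives 40 = 4P, so P = 10 and q = 7.
The shock moves the curves to qd = 31 - 2P and qs = 2P - 13.
Setting them equal: 31 - 2P = 2P - 13 → 44 = 4P, so P = 11 and q = 9.
ΔP = 11 − 10 = +1.00.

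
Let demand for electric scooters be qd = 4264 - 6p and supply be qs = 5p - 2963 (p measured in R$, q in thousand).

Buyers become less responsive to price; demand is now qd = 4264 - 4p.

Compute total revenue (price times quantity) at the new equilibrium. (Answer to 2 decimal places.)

Before the shock: 4264 - 6p = 5p - 2963 ⇒ 7227 = 11p ⇒ p = 657, q = 322.
After the shift, demand is qd = 4264 - 4p and supply is qs = 5p - 2963.
New equilibrium: 4264 - 4p = 5p - 2963 ⇒ 7227 = 9p ⇒ p = 803, q = 1052.
New expenditure = 803 × 1052 = 844756.00.

844756.00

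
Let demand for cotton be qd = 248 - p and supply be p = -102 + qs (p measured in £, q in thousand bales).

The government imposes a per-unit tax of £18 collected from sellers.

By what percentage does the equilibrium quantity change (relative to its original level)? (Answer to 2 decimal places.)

-5.14

Solve the original market: 248 - p = p + 102, hence p = 73 and q = 175.
Since sellers keep the price net of the tax, the effective supply curve becomes qs = p + 84.
New equilibrium: 248 - p = p + 84 ⇒ 164 = 2p ⇒ p = 82, q = 166.
%Δq = (166 − 175) / 175 × 100 = -5.14%.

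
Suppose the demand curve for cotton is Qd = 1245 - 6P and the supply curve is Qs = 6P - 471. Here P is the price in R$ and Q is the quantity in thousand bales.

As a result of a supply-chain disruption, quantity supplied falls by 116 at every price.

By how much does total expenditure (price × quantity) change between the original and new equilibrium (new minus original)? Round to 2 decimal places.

Original equilibrium: 1245 - 6P = 6P - 471 gives 1716 = 12P, so P = 143 and Q = 387.
With the change applied: demand Qd = 1245 - 6P, supply Qs = 6P - 587.
Equate the new curves: 1245 - 6P = 6P - 587, giving 1832 = 12P, P = 458/3 ≈ 152.6667, Q = 329.
Expenditure moves from 143×387 = 55341 to 152.6667×329 = 50227.3333; change = -5113.67.

-5113.67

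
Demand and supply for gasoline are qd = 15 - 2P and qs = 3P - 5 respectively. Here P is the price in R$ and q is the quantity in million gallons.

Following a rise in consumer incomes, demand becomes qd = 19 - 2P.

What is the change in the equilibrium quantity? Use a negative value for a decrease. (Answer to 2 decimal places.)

Before the shock: 15 - 2P = 3P - 5 ⇒ 20 = 5P ⇒ P = 4, q = 7.
The shock moves the curves to qd = 19 - 2P and qs = 3P - 5.
New equilibrium: 19 - 2P = 3P - 5 ⇒ 24 = 5P ⇒ P = 4.8, q = 9.4.
Δq = 9.4 − 7 = +2.40.

+2.40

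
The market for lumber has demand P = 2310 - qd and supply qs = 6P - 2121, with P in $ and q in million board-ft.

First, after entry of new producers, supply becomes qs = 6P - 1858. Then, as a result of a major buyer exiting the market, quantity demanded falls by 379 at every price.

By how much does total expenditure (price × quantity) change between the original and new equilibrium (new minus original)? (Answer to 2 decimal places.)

-309308.51

Solve the original market: 2310 - P = 6P - 2121, hence P = 633 and q = 1677.
With the change applied: demand qd = 1931 - P, supply qs = 6P - 1858.
New equilibrium: 1931 - P = 6P - 1858 ⇒ 3789 = 7P ⇒ P = 3789/7 ≈ 541.2857, q = 9728/7 ≈ 1389.7143.
Expenditure moves from 633×1677 = 1061541 to 541.2857×1389.7143 = 752232.4898; change = -309308.51.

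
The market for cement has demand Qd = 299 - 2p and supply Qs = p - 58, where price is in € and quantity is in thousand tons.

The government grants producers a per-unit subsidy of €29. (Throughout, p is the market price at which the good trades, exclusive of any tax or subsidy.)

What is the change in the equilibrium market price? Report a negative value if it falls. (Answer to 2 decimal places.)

-9.67

Before the shock: 299 - 2p = p - 58 ⇒ 357 = 3p ⇒ p = 119, Q = 61.
Since sellers receive the price plus the subsidy, the effective supply curve becomes Qs = p - 29.
Setting them equal: 299 - 2p = p - 29 → 328 = 3p, so p = 328/3 ≈ 109.3333 and Q = 241/3 ≈ 80.3333.
Δp = 109.3333 − 119 = -9.67.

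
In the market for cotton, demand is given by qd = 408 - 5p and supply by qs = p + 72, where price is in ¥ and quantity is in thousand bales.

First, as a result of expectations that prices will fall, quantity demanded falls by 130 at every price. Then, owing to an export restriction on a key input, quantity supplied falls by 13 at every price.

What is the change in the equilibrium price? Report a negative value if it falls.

Before the shock: 408 - 5p = p + 72 ⇒ 336 = 6p ⇒ p = 56, q = 128.
The shock moves the curves to qd = 278 - 5p and qs = p + 59.
Clearing the new market: 278 - 5p = p + 59, so p = 36.5 and q = 95.5.
Δp = 36.5 − 56 = -19.5.

-19.5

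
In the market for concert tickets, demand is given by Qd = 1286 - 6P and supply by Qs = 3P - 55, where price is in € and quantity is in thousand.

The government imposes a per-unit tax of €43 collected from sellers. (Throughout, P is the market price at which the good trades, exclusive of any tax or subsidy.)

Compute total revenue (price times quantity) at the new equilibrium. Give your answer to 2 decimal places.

Original equilibrium: 1286 - 6P = 3P - 55 gives 1341 = 9P, so P = 149 and Q = 392.
Since sellers keep the price net of the tax, the effective supply curve becomes Qs = 3P - 184.
Equate the new curves: 1286 - 6P = 3P - 184, giving 1470 = 9P, P = 490/3 ≈ 163.3333, Q = 306.
New expenditure = 163.3333 × 306 = 49980.00.

49980.00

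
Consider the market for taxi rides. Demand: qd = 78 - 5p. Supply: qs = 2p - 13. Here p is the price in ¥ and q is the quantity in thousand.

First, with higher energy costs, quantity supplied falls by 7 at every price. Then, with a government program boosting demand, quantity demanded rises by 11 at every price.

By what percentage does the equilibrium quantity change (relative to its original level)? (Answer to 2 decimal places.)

Original equilibrium: 78 - 5p = 2p - 13 gives 91 = 7p, so p = 13 and q = 13.
The shock moves the curves to qd = 89 - 5p and qs = 2p - 20.
Clearing the new market: 89 - 5p = 2p - 20, so p = 109/7 ≈ 15.5714 and q = 78/7 ≈ 11.1429.
%Δq = (11.1429 − 13) / 13 × 100 = -14.29%.

-14.29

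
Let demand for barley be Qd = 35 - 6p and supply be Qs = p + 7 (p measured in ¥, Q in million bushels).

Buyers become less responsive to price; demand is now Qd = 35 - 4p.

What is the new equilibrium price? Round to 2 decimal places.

Initially, 35 - 6p = p + 7, so 28 = 7p and p = 4, Q = 11.
After the shift, demand is Qd = 35 - 4p and supply is Qs = p + 7.
Clearing the new market: 35 - 4p = p + 7, so p = 5.6 and Q = 12.6.

5.60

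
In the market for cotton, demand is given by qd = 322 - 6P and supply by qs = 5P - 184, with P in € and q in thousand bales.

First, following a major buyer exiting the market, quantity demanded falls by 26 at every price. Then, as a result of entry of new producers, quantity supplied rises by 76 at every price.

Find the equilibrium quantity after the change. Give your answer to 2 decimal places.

75.64

Solve the original market: 322 - 6P = 5P - 184, hence P = 46 and q = 46.
After the shift, demand is qd = 296 - 6P and supply is qs = 5P - 108.
New equilibrium: 296 - 6P = 5P - 108 ⇒ 404 = 11P ⇒ P = 404/11 ≈ 36.7273, q = 832/11 ≈ 75.6364.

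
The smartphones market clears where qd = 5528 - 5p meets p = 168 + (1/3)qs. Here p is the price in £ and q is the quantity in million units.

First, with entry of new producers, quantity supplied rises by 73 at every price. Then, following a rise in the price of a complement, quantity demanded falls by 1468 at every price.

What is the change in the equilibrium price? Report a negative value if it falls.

Original equilibrium: 5528 - 5p = 3p - 504 gives 6032 = 8p, so p = 754 and q = 1758.
The new curves are qd = 4060 - 5p (demand) and qs = 3p - 431 (supply).
Setting them equal: 4060 - 5p = 3p - 431 → 4491 = 8p, so p = 561.375 and q = 1253.125.
Δp = 561.375 − 754 = -192.625.

-192.625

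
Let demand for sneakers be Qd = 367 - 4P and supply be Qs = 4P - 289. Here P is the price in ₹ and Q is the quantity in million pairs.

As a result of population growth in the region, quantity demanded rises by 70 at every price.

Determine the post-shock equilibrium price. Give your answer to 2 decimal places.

90.75

Initially, 367 - 4P = 4P - 289, so 656 = 8P and P = 82, Q = 39.
With the change applied: demand Qd = 437 - 4P, supply Qs = 4P - 289.
Equate the new curves: 437 - 4P = 4P - 289, giving 726 = 8P, P = 90.75, Q = 74.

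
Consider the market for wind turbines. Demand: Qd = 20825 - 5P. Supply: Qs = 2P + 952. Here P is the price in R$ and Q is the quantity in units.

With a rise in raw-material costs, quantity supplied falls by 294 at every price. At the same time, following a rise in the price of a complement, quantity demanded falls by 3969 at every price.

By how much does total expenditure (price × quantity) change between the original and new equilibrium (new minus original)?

-6590766

Solve the original market: 20825 - 5P = 2P + 952, hence P = 2839 and Q = 6630.
The shock moves the curves to Qd = 16856 - 5P and Qs = 2P + 658.
Equate the new curves: 16856 - 5P = 2P + 658, giving 16198 = 7P, P = 2314, Q = 5286.
Expenditure moves from 2839×6630 = 18822570 to 2314×5286 = 12231804; change = -6590766.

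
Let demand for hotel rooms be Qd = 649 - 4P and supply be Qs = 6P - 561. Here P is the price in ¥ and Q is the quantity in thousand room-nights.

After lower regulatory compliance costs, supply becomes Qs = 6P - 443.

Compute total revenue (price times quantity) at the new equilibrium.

23172.24

Solve the original market: 649 - 4P = 6P - 561, hence P = 121 and Q = 165.
The shock moves the curves to Qd = 649 - 4P and Qs = 6P - 443.
Setting them equal: 649 - 4P = 6P - 443 → 1092 = 10P, so P = 109.2 and Q = 212.2.
New expenditure = 109.2 × 212.2 = 23172.24.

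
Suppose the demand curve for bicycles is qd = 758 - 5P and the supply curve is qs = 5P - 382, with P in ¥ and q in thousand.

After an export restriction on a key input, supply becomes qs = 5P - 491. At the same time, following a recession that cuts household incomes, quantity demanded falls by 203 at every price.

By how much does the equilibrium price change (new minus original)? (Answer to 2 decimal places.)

-9.40

Initially, 758 - 5P = 5P - 382, so 1140 = 10P and P = 114, q = 188.
The shock moves the curves to qd = 555 - 5P and qs = 5P - 491.
Clearing the new market: 555 - 5P = 5P - 491, so P = 104.6 and q = 32.
ΔP = 104.6 − 114 = -9.40.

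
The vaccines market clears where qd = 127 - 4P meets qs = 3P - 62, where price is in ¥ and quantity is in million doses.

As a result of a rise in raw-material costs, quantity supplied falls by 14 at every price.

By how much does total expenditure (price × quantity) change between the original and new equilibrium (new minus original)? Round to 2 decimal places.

-194.00

Solve the original market: 127 - 4P = 3P - 62, hence P = 27 and q = 19.
The new curves are qd = 127 - 4P (demand) and qs = 3P - 76 (supply).
Equate the new curves: 127 - 4P = 3P - 76, giving 203 = 7P, P = 29, q = 11.
Expenditure moves from 27×19 = 513 to 29×11 = 319; change = -194.00.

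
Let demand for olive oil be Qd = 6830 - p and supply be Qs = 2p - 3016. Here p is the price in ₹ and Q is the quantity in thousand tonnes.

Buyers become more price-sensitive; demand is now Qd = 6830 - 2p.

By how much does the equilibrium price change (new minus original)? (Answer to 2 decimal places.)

-820.50

Solve the original market: 6830 - p = 2p - 3016, hence p = 3282 and Q = 3548.
The shock moves the curves to Qd = 6830 - 2p and Qs = 2p - 3016.
Clearing the new market: 6830 - 2p = 2p - 3016, so p = 2461.5 and Q = 1907.
Δp = 2461.5 − 3282 = -820.50.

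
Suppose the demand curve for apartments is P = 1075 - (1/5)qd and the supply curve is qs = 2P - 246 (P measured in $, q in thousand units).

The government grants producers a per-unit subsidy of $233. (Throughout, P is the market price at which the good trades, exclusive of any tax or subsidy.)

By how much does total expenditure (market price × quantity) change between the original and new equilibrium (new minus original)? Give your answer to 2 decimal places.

Before the shock: 5375 - 5P = 2P - 246 ⇒ 5621 = 7P ⇒ P = 803, q = 1360.
Since sellers receive the price plus the subsidy, the effective supply curve becomes qs = 2P + 220.
Clearing the new market: 5375 - 5P = 2P + 220, so P = 5155/7 ≈ 736.4286 and q = 11850/7 ≈ 1692.8571.
Expenditure moves from 803×1360 = 1092080 to 736.4286×1692.8571 = 1246668.3673; change = +154588.37.

+154588.37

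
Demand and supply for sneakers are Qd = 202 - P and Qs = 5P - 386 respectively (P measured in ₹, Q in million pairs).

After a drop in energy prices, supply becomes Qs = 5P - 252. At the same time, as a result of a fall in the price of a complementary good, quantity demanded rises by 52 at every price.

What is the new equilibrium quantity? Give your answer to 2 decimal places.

169.67

Original equilibrium: 202 - P = 5P - 386 gives 588 = 6P, so P = 98 and Q = 104.
After the shift, demand is Qd = 254 - P and supply is Qs = 5P - 252.
Clearing the new market: 254 - P = 5P - 252, so P = 253/3 ≈ 84.3333 and Q = 509/3 ≈ 169.6667.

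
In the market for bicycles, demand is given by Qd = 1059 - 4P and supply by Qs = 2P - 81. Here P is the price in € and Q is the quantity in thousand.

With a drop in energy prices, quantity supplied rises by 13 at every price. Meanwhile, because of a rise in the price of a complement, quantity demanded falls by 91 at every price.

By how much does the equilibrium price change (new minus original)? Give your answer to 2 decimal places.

-17.33

Before the shock: 1059 - 4P = 2P - 81 ⇒ 1140 = 6P ⇒ P = 190, Q = 299.
The new curves are Qd = 968 - 4P (demand) and Qs = 2P - 68 (supply).
Clearing the new market: 968 - 4P = 2P - 68, so P = 518/3 ≈ 172.6667 and Q = 832/3 ≈ 277.3333.
ΔP = 172.6667 − 190 = -17.33.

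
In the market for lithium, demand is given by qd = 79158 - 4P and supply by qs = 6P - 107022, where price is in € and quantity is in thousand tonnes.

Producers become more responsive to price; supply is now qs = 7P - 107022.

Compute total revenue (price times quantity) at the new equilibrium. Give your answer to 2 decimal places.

Original equilibrium: 79158 - 4P = 6P - 107022 gives 186180 = 10P, so P = 18618 and q = 4686.
The shock moves the curves to qd = 79158 - 4P and qs = 7P - 107022.
New equilibrium: 79158 - 4P = 7P - 107022 ⇒ 186180 = 11P ⇒ P = 186180/11 ≈ 16925.4545, q = 126018/11 ≈ 11456.1818.
New expenditure = 16925.4545 × 11456.1818 = 193901084.63.

193901084.63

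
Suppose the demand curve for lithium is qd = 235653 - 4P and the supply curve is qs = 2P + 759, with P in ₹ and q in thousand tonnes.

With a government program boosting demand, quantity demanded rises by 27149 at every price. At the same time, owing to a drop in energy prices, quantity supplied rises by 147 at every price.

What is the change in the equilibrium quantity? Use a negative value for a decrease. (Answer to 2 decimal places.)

+9147.67

Solve the original market: 235653 - 4P = 2P + 759, hence P = 39149 and q = 79057.
The new curves are qd = 262802 - 4P (demand) and qs = 2P + 906 (supply).
New equilibrium: 262802 - 4P = 2P + 906 ⇒ 261896 = 6P ⇒ P = 130948/3 ≈ 43649.3333, q = 264614/3 ≈ 88204.6667.
Δq = 88204.6667 − 79057 = +9147.67.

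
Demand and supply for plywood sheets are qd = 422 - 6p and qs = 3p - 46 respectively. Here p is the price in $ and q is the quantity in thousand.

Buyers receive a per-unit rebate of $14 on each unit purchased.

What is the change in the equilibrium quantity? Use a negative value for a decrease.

Original equilibrium: 422 - 6p = 3p - 46 gives 468 = 9p, so p = 52 and q = 110.
Since buyers' out-of-pocket price is the market price minus the rebate, the effective demand curve becomes qd = 506 - 6p.
Equate the new curves: 506 - 6p = 3p - 46, giving 552 = 9p, p = 184/3 ≈ 61.3333, q = 138.
Δq = 138 − 110 = +28.

+28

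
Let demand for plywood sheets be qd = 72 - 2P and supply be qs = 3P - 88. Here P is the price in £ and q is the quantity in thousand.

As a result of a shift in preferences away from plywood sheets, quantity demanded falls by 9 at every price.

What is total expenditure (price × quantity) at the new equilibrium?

Original equilibrium: 72 - 2P = 3P - 88 gives 160 = 5P, so P = 32 and q = 8.
The new curves are qd = 63 - 2P (demand) and qs = 3P - 88 (supply).
Equate the new curves: 63 - 2P = 3P - 88, giving 151 = 5P, P = 30.2, q = 2.6.
New expenditure = 30.2 × 2.6 = 78.52.

78.52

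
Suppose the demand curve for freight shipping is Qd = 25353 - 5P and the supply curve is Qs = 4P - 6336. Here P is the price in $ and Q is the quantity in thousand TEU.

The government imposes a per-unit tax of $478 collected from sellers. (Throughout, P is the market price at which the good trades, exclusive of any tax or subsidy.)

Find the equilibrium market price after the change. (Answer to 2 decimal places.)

3733.44

Initially, 25353 - 5P = 4P - 6336, so 31689 = 9P and P = 3521, Q = 7748.
Since sellers keep the price net of the tax, the effective supply curve becomes Qs = 4P - 8248.
Setting them equal: 25353 - 5P = 4P - 8248 → 33601 = 9P, so P = 33601/9 ≈ 3733.4444 and Q = 60172/9 ≈ 6685.7778.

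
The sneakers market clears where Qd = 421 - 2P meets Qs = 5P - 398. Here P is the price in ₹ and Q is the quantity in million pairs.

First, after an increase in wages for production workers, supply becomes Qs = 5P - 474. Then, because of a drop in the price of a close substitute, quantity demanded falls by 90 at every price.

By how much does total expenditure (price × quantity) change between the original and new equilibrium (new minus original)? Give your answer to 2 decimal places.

Initially, 421 - 2P = 5P - 398, so 819 = 7P and P = 117, Q = 187.
After the shift, demand is Qd = 331 - 2P and supply is Qs = 5P - 474.
Clearing the new market: 331 - 2P = 5P - 474, so P = 115 and Q = 101.
Expenditure moves from 117×187 = 21879 to 115×101 = 11615; change = -10264.00.

-10264.00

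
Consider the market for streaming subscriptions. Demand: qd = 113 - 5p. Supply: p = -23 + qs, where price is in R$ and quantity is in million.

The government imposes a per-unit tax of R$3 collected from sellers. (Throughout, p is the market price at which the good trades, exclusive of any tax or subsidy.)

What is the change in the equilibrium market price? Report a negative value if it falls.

Before the shock: 113 - 5p = p + 23 ⇒ 90 = 6p ⇒ p = 15, q = 38.
Since sellers keep the price net of the tax, the effective supply curve becomes qs = p + 20.
New equilibrium: 113 - 5p = p + 20 ⇒ 93 = 6p ⇒ p = 15.5, q = 35.5.
Δp = 15.5 − 15 = +0.5.

+0.5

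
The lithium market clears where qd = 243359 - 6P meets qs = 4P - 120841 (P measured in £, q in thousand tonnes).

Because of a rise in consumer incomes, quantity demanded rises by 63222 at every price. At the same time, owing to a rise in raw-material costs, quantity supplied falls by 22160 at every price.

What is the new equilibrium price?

44958.2

Solve the original market: 243359 - 6P = 4P - 120841, hence P = 36420 and q = 24839.
After the shift, demand is qd = 306581 - 6P and supply is qs = 4P - 143001.
New equilibrium: 306581 - 6P = 4P - 143001 ⇒ 449582 = 10P ⇒ P = 44958.2, q = 36831.8.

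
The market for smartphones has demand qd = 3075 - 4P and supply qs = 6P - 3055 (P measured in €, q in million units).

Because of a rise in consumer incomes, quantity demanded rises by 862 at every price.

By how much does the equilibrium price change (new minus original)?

Initially, 3075 - 4P = 6P - 3055, so 6130 = 10P and P = 613, q = 623.
The new curves are qd = 3937 - 4P (demand) and qs = 6P - 3055 (supply).
Equate the new curves: 3937 - 4P = 6P - 3055, giving 6992 = 10P, P = 699.2, q = 1140.2.
ΔP = 699.2 − 613 = +86.2.

+86.2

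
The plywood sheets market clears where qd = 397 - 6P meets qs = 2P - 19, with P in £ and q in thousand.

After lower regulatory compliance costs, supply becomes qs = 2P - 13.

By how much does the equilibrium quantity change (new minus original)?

+4.5

Initially, 397 - 6P = 2P - 19, so 416 = 8P and P = 52, q = 85.
With the change applied: demand qd = 397 - 6P, supply qs = 2P - 13.
Setting them equal: 397 - 6P = 2P - 13 → 410 = 8P, so P = 51.25 and q = 89.5.
Δq = 89.5 − 85 = +4.5.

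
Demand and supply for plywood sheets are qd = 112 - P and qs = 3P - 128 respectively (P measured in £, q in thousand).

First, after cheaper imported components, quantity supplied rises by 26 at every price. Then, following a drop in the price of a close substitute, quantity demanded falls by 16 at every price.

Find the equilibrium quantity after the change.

46.5

Solve the original market: 112 - P = 3P - 128, hence P = 60 and q = 52.
The new curves are qd = 96 - P (demand) and qs = 3P - 102 (supply).
New equilibrium: 96 - P = 3P - 102 ⇒ 198 = 4P ⇒ P = 49.5, q = 46.5.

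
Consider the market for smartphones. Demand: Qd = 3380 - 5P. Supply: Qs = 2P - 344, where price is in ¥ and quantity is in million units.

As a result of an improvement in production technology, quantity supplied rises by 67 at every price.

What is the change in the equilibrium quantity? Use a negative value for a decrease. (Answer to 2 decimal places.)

+47.86

Solve the original market: 3380 - 5P = 2P - 344, hence P = 532 and Q = 720.
The shock moves the curves to Qd = 3380 - 5P and Qs = 2P - 277.
Setting them equal: 3380 - 5P = 2P - 277 → 3657 = 7P, so P = 3657/7 ≈ 522.4286 and Q = 5375/7 ≈ 767.8571.
ΔQ = 767.8571 − 720 = +47.86.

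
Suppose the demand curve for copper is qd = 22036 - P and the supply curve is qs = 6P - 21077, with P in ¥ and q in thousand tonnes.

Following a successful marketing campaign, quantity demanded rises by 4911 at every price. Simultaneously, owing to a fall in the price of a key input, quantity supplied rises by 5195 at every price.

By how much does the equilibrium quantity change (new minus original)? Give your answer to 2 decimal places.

Initially, 22036 - P = 6P - 21077, so 43113 = 7P and P = 6159, q = 15877.
The shock moves the curves to qd = 26947 - P and qs = 6P - 15882.
New equilibrium: 26947 - P = 6P - 15882 ⇒ 42829 = 7P ⇒ P = 42829/7 ≈ 6118.4286, q = 145800/7 ≈ 20828.5714.
Δq = 20828.5714 − 15877 = +4951.57.

+4951.57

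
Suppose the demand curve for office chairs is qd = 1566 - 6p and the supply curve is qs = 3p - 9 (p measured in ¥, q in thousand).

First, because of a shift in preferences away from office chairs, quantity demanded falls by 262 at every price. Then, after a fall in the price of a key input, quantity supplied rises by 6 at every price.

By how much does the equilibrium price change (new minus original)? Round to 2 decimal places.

Solve the original market: 1566 - 6p = 3p - 9, hence p = 175 and q = 516.
The shock moves the curves to qd = 1304 - 6p and qs = 3p - 3.
New equilibrium: 1304 - 6p = 3p - 3 ⇒ 1307 = 9p ⇒ p = 1307/9 ≈ 145.2222, q = 1298/3 ≈ 432.6667.
Δp = 145.2222 − 175 = -29.78.

-29.78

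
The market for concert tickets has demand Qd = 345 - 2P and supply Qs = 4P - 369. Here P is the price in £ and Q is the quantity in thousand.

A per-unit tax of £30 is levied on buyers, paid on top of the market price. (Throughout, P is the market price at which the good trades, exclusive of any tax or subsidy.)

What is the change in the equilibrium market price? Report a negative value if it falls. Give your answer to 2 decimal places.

Initially, 345 - 2P = 4P - 369, so 714 = 6P and P = 119, Q = 107.
Since buyers pay the price plus the tax, the effective demand curve becomes Qd = 285 - 2P.
Equate the new curves: 285 - 2P = 4P - 369, giving 654 = 6P, P = 109, Q = 67.
ΔP = 109 − 119 = -10.00.

-10.00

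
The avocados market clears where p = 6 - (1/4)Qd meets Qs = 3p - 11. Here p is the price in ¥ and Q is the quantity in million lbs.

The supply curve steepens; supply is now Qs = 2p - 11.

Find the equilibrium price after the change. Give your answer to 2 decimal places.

5.83

Original equilibrium: 24 - 4p = 3p - 11 gives 35 = 7p, so p = 5 and Q = 4.
The new curves are Qd = 24 - 4p (demand) and Qs = 2p - 11 (supply).
Clearing the new market: 24 - 4p = 2p - 11, so p = 35/6 ≈ 5.8333 and Q = 2/3 ≈ 0.6667.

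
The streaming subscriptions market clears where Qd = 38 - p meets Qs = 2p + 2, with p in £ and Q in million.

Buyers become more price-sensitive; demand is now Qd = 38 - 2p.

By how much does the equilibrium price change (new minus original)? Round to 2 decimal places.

-3.00

Before the shock: 38 - p = 2p + 2 ⇒ 36 = 3p ⇒ p = 12, Q = 26.
With the change applied: demand Qd = 38 - 2p, supply Qs = 2p + 2.
Equate the new curves: 38 - 2p = 2p + 2, giving 36 = 4p, p = 9, Q = 20.
Δp = 9 − 12 = -3.00.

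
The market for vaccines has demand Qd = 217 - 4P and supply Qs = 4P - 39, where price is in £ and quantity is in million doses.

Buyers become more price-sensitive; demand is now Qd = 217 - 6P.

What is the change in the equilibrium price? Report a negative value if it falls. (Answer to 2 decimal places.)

Initially, 217 - 4P = 4P - 39, so 256 = 8P and P = 32, Q = 89.
The new curves are Qd = 217 - 6P (demand) and Qs = 4P - 39 (supply).
New equilibrium: 217 - 6P = 4P - 39 ⇒ 256 = 10P ⇒ P = 25.6, Q = 63.4.
ΔP = 25.6 − 32 = -6.40.

-6.40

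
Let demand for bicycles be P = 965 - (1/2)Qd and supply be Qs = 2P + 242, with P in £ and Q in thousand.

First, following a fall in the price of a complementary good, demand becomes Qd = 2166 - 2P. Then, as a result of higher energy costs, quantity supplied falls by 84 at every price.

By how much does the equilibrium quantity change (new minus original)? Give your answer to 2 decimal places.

+76.00

Original equilibrium: 1930 - 2P = 2P + 242 gives 1688 = 4P, so P = 422 and Q = 1086.
With the change applied: demand Qd = 2166 - 2P, supply Qs = 2P + 158.
Setting them equal: 2166 - 2P = 2P + 158 → 2008 = 4P, so P = 502 and Q = 1162.
ΔQ = 1162 − 1086 = +76.00.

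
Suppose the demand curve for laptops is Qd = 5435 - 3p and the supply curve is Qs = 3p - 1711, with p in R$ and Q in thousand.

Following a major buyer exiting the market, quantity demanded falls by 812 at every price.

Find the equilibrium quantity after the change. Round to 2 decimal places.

1456.00

Original equilibrium: 5435 - 3p = 3p - 1711 gives 7146 = 6p, so p = 1191 and Q = 1862.
The new curves are Qd = 4623 - 3p (demand) and Qs = 3p - 1711 (supply).
Setting them equal: 4623 - 3p = 3p - 1711 → 6334 = 6p, so p = 3167/3 ≈ 1055.6667 and Q = 1456.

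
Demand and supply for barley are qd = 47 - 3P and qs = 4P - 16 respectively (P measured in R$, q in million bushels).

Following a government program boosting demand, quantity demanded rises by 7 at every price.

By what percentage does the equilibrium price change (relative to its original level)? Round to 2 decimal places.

Solve the original market: 47 - 3P = 4P - 16, hence P = 9 and q = 20.
The new curves are qd = 54 - 3P (demand) and qs = 4P - 16 (supply).
Setting them equal: 54 - 3P = 4P - 16 → 70 = 7P, so P = 10 and q = 24.
%ΔP = (10 − 9) / 9 × 100 = +11.11%.

+11.11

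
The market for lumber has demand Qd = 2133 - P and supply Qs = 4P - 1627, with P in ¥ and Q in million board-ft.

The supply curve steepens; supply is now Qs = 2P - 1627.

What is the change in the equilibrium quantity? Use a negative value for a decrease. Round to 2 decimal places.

-501.33

Original equilibrium: 2133 - P = 4P - 1627 gives 3760 = 5P, so P = 752 and Q = 1381.
With the change applied: demand Qd = 2133 - P, supply Qs = 2P - 1627.
New equilibrium: 2133 - P = 2P - 1627 ⇒ 3760 = 3P ⇒ P = 3760/3 ≈ 1253.3333, Q = 2639/3 ≈ 879.6667.
ΔQ = 879.6667 − 1381 = -501.33.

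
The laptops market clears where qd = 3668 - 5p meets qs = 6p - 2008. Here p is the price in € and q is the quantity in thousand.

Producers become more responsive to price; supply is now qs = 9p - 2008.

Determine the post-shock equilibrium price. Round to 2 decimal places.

Before the shock: 3668 - 5p = 6p - 2008 ⇒ 5676 = 11p ⇒ p = 516, q = 1088.
After the shift, demand is qd = 3668 - 5p and supply is qs = 9p - 2008.
Setting them equal: 3668 - 5p = 9p - 2008 → 5676 = 14p, so p = 2838/7 ≈ 405.4286 and q = 11486/7 ≈ 1640.8571.

405.43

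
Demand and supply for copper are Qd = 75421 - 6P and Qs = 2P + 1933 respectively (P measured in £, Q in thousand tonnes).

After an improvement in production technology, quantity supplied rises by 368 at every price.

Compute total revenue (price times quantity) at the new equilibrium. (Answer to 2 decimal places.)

Original equilibrium: 75421 - 6P = 2P + 1933 gives 73488 = 8P, so P = 9186 and Q = 20305.
After the shift, demand is Qd = 75421 - 6P and supply is Qs = 2P + 2301.
Clearing the new market: 75421 - 6P = 2P + 2301, so P = 9140 and Q = 20581.
New expenditure = 9140 × 20581 = 188110340.00.

188110340.00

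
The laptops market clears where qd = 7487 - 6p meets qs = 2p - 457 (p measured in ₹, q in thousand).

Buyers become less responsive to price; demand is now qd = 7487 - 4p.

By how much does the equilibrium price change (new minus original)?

Before the shock: 7487 - 6p = 2p - 457 ⇒ 7944 = 8p ⇒ p = 993, q = 1529.
The shock moves the curves to qd = 7487 - 4p and qs = 2p - 457.
Setting them equal: 7487 - 4p = 2p - 457 → 7944 = 6p, so p = 1324 and q = 2191.
Δp = 1324 − 993 = +331.

+331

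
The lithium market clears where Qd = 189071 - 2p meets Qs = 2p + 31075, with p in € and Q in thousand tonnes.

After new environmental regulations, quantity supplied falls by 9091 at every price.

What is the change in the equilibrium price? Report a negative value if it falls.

Original equilibrium: 189071 - 2p = 2p + 31075 gives 157996 = 4p, so p = 39499 and Q = 110073.
With the change applied: demand Qd = 189071 - 2p, supply Qs = 2p + 21984.
Equate the new curves: 189071 - 2p = 2p + 21984, giving 167087 = 4p, p = 41771.75, Q = 105527.5.
Δp = 41771.75 − 39499 = +2272.75.

+2272.75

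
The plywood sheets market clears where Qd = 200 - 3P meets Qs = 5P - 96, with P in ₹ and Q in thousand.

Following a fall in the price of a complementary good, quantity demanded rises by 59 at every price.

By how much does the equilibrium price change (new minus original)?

+7.375

Original equilibrium: 200 - 3P = 5P - 96 gives 296 = 8P, so P = 37 and Q = 89.
The shock moves the curves to Qd = 259 - 3P and Qs = 5P - 96.
Setting them equal: 259 - 3P = 5P - 96 → 355 = 8P, so P = 44.375 and Q = 125.875.
ΔP = 44.375 − 37 = +7.375.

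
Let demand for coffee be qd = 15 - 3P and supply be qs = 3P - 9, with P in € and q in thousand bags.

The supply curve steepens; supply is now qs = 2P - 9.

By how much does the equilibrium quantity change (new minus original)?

-2.4

Initially, 15 - 3P = 3P - 9, so 24 = 6P and P = 4, q = 3.
After the shift, demand is qd = 15 - 3P and supply is qs = 2P - 9.
Equate the new curves: 15 - 3P = 2P - 9, giving 24 = 5P, P = 4.8, q = 0.6.
Δq = 0.6 − 3 = -2.4.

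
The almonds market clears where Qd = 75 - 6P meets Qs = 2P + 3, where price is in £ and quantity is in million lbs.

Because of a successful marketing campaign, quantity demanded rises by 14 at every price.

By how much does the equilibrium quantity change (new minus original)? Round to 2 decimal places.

+3.50

Original equilibrium: 75 - 6P = 2P + 3 gives 72 = 8P, so P = 9 and Q = 21.
With the change applied: demand Qd = 89 - 6P, supply Qs = 2P + 3.
New equilibrium: 89 - 6P = 2P + 3 ⇒ 86 = 8P ⇒ P = 10.75, Q = 24.5.
ΔQ = 24.5 − 21 = +3.50.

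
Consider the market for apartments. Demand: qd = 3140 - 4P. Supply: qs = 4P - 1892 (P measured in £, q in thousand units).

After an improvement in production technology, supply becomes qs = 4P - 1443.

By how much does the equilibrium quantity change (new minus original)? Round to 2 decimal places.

+224.50

Solve the original market: 3140 - 4P = 4P - 1892, hence P = 629 and q = 624.
With the change applied: demand qd = 3140 - 4P, supply qs = 4P - 1443.
Equate the new curves: 3140 - 4P = 4P - 1443, giving 4583 = 8P, P = 572.875, q = 848.5.
Δq = 848.5 − 624 = +224.50.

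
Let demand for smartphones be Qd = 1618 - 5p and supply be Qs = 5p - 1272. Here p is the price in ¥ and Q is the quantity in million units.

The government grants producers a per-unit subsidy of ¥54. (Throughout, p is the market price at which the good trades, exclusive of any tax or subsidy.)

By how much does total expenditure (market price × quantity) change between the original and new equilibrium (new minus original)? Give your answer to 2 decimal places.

+30699.00

Initially, 1618 - 5p = 5p - 1272, so 2890 = 10p and p = 289, Q = 173.
Since sellers receive the price plus the subsidy, the effective supply curve becomes Qs = 5p - 1002.
Clearing the new market: 1618 - 5p = 5p - 1002, so p = 262 and Q = 308.
Expenditure moves from 289×173 = 49997 to 262×308 = 80696; change = +30699.00.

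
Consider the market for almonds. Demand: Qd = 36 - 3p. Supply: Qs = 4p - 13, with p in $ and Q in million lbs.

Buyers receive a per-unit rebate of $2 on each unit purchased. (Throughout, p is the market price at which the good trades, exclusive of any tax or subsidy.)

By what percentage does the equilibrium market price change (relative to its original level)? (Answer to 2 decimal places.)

Initially, 36 - 3p = 4p - 13, so 49 = 7p and p = 7, Q = 15.
Since buyers' out-of-pocket price is the market price minus the rebate, the effective demand curve becomes Qd = 42 - 3p.
Equate the new curves: 42 - 3p = 4p - 13, giving 55 = 7p, p = 55/7 ≈ 7.8571, Q = 129/7 ≈ 18.4286.
%Δp = (7.8571 − 7) / 7 × 100 = +12.24%.

+12.24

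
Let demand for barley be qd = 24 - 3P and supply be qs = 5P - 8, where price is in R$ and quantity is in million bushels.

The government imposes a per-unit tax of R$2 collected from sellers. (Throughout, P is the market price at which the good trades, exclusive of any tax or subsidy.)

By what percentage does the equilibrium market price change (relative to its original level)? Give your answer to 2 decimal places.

+31.25

Solve the original market: 24 - 3P = 5P - 8, hence P = 4 and q = 12.
Since sellers keep the price net of the tax, the effective supply curve becomes qs = 5P - 18.
New equilibrium: 24 - 3P = 5P - 18 ⇒ 42 = 8P ⇒ P = 5.25, q = 8.25.
%ΔP = (5.25 − 4) / 4 × 100 = +31.25%.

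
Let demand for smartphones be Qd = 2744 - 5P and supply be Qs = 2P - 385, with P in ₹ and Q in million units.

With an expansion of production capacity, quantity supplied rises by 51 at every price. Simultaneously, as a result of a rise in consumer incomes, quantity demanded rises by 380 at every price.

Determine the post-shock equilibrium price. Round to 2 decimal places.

Original equilibrium: 2744 - 5P = 2P - 385 gives 3129 = 7P, so P = 447 and Q = 509.
With the change applied: demand Qd = 3124 - 5P, supply Qs = 2P - 334.
Clearing the new market: 3124 - 5P = 2P - 334, so P = 494 and Q = 654.

494.00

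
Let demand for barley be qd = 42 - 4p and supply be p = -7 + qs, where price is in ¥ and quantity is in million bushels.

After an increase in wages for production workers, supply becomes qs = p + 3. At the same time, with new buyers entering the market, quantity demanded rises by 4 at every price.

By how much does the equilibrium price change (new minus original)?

Before the shock: 42 - 4p = p + 7 ⇒ 35 = 5p ⇒ p = 7, q = 14.
After the shift, demand is qd = 46 - 4p and supply is qs = p + 3.
New equilibrium: 46 - 4p = p + 3 ⇒ 43 = 5p ⇒ p = 8.6, q = 11.6.
Δp = 8.6 − 7 = +1.6.

+1.6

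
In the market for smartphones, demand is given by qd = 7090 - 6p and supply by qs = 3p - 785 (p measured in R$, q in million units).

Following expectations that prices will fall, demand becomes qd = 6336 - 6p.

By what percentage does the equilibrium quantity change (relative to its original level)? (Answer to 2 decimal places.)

Initially, 7090 - 6p = 3p - 785, so 7875 = 9p and p = 875, q = 1840.
With the change applied: demand qd = 6336 - 6p, supply qs = 3p - 785.
New equilibrium: 6336 - 6p = 3p - 785 ⇒ 7121 = 9p ⇒ p = 7121/9 ≈ 791.2222, q = 4766/3 ≈ 1588.6667.
%Δq = (1588.6667 − 1840) / 1840 × 100 = -13.66%.

-13.66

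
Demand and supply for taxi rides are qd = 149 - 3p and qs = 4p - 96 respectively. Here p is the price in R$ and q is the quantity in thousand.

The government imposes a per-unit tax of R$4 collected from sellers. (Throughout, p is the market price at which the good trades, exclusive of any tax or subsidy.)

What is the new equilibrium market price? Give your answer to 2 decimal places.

Original equilibrium: 149 - 3p = 4p - 96 gives 245 = 7p, so p = 35 and q = 44.
Since sellers keep the price net of the tax, the effective supply curve becomes qs = 4p - 112.
Equate the new curves: 149 - 3p = 4p - 112, giving 261 = 7p, p = 261/7 ≈ 37.2857, q = 260/7 ≈ 37.1429.

37.29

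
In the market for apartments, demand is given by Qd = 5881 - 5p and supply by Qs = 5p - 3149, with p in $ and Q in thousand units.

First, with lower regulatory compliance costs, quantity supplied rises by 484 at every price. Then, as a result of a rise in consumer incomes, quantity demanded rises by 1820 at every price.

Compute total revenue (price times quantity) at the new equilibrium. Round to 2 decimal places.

Initially, 5881 - 5p = 5p - 3149, so 9030 = 10p and p = 903, Q = 1366.
The shock moves the curves to Qd = 7701 - 5p and Qs = 5p - 2665.
Clearing the new market: 7701 - 5p = 5p - 2665, so p = 1036.6 and Q = 2518.
New expenditure = 1036.6 × 2518 = 2610158.80.

2610158.80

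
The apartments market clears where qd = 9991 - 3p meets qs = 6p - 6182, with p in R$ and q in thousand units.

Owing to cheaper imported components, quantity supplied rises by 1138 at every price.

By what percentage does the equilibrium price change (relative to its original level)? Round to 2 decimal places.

-7.04

Before the shock: 9991 - 3p = 6p - 6182 ⇒ 16173 = 9p ⇒ p = 1797, q = 4600.
With the change applied: demand qd = 9991 - 3p, supply qs = 6p - 5044.
Clearing the new market: 9991 - 3p = 6p - 5044, so p = 15035/9 ≈ 1670.5556 and q = 14938/3 ≈ 4979.3333.
%Δp = (1670.5556 − 1797) / 1797 × 100 = -7.04%.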